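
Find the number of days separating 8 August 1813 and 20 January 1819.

1991

Day-of-year of August 8, 1813: 220.
Day-of-year of January 20, 1819: 20.
1813 has 365 days, so 365 − 220 = 145 days remain in 1813.
Full years: 1814: 365; 1815: 365; 1816: 366; 1817: 365; 1818: 365. Sum = 1826.
Total: 145 + 1826 + 20 = 1991 days.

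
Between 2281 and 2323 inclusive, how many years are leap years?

Years divisible by 4 in [2281, 2323]: 2284, 2288, 2292, 2296, 2300, 2304, 2308, 2312, 2316, 2320.
Of these, 2300 is divisible by 100 but not 400, so not leap.
Leap years: 10 − 1 = 9.

9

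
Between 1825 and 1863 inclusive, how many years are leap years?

9

Years divisible by 4 in [1825, 1863]: 1828, 1832, 1836, 1840, 1844, 1848, 1852, 1856, 1860.
No century exceptions apply. Count: 9.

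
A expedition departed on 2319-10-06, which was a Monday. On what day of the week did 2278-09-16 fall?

Monday

Count forward from the earlier date (September 16, 2278) to the later (October 6, 2319):
From September 16, 2278 to September 16, 2319: 41 years, of which 9 contain a Feb 29 — 32×365 + 9×366 = 14974 days.
(2300 is not a leap year (divisible by 100 but not 400).)
September 2319: 30 − 16 = 14 days remain.
October 1–6, 2319: 6 days.
Residual: 20 days.
Total: 14994 days.
14994 is a multiple of 7, so 2278-09-16 falls on the same weekday: Monday.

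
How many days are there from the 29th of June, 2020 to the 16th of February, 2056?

13015

Day-of-year of June 29, 2020: 181.
Day-of-year of February 16, 2056: 47.
2020 has 366 days, so 366 − 181 = 185 days remain in 2020.
Full years 2021–2055: 27 common + 8 leap = 27×365 + 8×366 = 12783 days.
Total: 185 + 12783 + 47 = 13015 days.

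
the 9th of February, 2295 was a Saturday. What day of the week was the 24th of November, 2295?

Sunday

February 2295: 28 − 9 = 19 days remain (2295 is not a leap year, so February has 28 days).
Then March (31), April (30), May (31), June (30), July (31), August (31), September (30), October (31): 31 + 30 + 31 + 30 + 31 + 31 + 30 + 31 = 245 days.
November 1–24, 2295: 24 days.
Total: 19 + 245 + 24 = 288 days.
288 mod 7 = 1, so 1 day after Saturday is Sunday.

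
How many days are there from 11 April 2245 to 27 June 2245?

April 2245: 30 − 11 = 19 days remain.
Then May (31): 31 days.
June 1–27, 2245: 27 days.
Total: 19 + 31 + 27 = 77 days.

77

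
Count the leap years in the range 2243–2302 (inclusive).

14

Years divisible by 4: 2244, 2248, …, 2300 — 15 in all.
Of these, 2300 is divisible by 100 but not 400, so not leap.
Leap years: 15 − 1 = 14.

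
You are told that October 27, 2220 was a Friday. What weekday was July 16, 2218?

Thursday

Count forward from the earlier date (July 16, 2218) to the later (October 27, 2220):
July 2218: 31 − 16 = 15 days remain.
Then 26 full months totalling 792 days.
October 1–27, 2220: 27 days.
Total: 15 + 792 + 27 = 834 days.
834 mod 7 = 1, so 1 day before Friday is Thursday.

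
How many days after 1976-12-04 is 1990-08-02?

From December 4, 1976 to December 4, 1989: 13 years, of which 3 contain a Feb 29 — 10×365 + 3×366 = 4748 days.
December 1989: 31 − 4 = 27 days remain.
Then January (31), February 1990 (28), March (31), April (30), May (31), June (30), July (31): 31 + 28 + 31 + 30 + 31 + 30 + 31 = 212 days.
August 1–2, 1990: 2 days.
Residual: 241 days.
Total: 4989 days.

4989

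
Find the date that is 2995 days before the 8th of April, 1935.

the 25th of January, 1927

Count 2995 days before April 8, 1935:
From January 25, 1927 to January 25, 1935: 8 years, of which 2 contain a Feb 29 — 6×365 + 2×366 = 2922 days.
January 1935: 31 − 25 = 6 days remain.
Then February 1935 (28), March (31): 28 + 31 = 59 days.
April 1–8, 1935: 8 days.
Residual: 73 days.
Total: 2995 days.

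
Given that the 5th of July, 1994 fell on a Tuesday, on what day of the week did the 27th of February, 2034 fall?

Monday

From July 5, 1994 to July 5, 2033: 39 years, of which 10 contain a Feb 29 — 29×365 + 10×366 = 14245 days.
(2000 is a leap year (divisible by 400).)
July 2033: 31 − 5 = 26 days remain.
Then August (31), September (30), October (31), November (30), December (31), January (31): 31 + 30 + 31 + 30 + 31 + 31 = 184 days.
February 1–27, 2034: 27 days (2034 is not a leap year).
Residual: 237 days.
Total: 14482 days.
14482 mod 7 = 6, so 6 days after Tuesday is Monday.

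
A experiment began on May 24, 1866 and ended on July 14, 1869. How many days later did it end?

May 24, 1866 → May 24, 1867: 365 days.
May 24, 1867 → May 24, 1868: 366 days (1868 is a leap year).
May 24, 1868 → May 24, 1869: 365 days.
May 1869: 31 − 24 = 7 days remain.
Then June (30): 30 days.
July 1–14, 1869: 14 days.
Residual: 51 days.
Total: 1147 days.

1147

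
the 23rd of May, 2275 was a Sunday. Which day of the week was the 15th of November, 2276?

Wednesday

May 23, 2275 → May 23, 2276: 366 days (2276 is a leap year).
May 2276: 31 − 23 = 8 days remain.
Then June (30), July (31), August (31), September (30), October (31): 30 + 31 + 31 + 30 + 31 = 153 days.
November 1–15, 2276: 15 days.
Residual: 176 days.
Total: 542 days.
542 mod 7 = 3, so 3 days after Sunday is Wednesday.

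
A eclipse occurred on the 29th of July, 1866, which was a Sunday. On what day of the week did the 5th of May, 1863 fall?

Count forward from the earlier date (May 5, 1863) to the later (July 29, 1866):
May 5, 1863 → May 5, 1864: 366 days (1864 is a leap year).
May 5, 1864 → May 5, 1865: 365 days.
May 5, 1865 → May 5, 1866: 365 days.
May 1866: 31 − 5 = 26 days remain.
Then June (30): 30 days.
July 1–29, 1866: 29 days.
Residual: 85 days.
Total: 1181 days.
1181 mod 7 = 5, so 5 days before Sunday is Tuesday.

Tuesday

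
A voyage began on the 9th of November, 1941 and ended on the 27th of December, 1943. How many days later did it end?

778

November 1941: 30 − 9 = 21 days remain.
Then 24 full months totalling 730 days.
December 1–27, 1943: 27 days.
Total: 21 + 730 + 27 = 778 days.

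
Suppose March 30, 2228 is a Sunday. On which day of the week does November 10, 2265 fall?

From March 30, 2228 to March 30, 2265: 37 years, of which 9 contain a Feb 29 — 28×365 + 9×366 = 13514 days.
March 2265: 31 − 30 = 1 day remains.
Then April (30), May (31), June (30), July (31), August (31), September (30), October (31): 30 + 31 + 30 + 31 + 31 + 30 + 31 = 214 days.
November 1–10, 2265: 10 days.
Residual: 225 days.
Total: 13739 days.
13739 mod 7 = 5, so 5 days after Sunday is Friday.

Friday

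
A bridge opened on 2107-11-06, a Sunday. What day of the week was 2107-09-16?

Count forward from the earlier date (September 16, 2107) to the later (November 6, 2107):
September 2107: 30 − 16 = 14 days remain.
Then October (31): 31 days.
November 1–6, 2107: 6 days.
Total: 14 + 31 + 6 = 51 days.
51 mod 7 = 2, so 2 days before Sunday is Friday.

Friday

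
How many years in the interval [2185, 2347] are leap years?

38

Years divisible by 4: 2188, 2192, …, 2344 — 40 in all.
Of these, 2200, 2300 are divisible by 100 but not 400, so not leap.
Leap years: 40 − 2 = 38.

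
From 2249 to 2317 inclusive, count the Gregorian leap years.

Years divisible by 4: 2252, 2256, …, 2316 — 17 in all.
Of these, 2300 is divisible by 100 but not 400, so not leap.
Leap years: 17 − 1 = 16.

16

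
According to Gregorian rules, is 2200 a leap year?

2200 is not a leap year (divisible by 100 but not 400).

No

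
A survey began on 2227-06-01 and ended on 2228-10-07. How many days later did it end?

June 2227: 30 − 1 = 29 days remain.
Then 15 full months totalling 458 days.
October 1–7, 2228: 7 days.
Total: 29 + 458 + 7 = 494 days.

494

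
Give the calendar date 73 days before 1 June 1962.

20 March 1962

Count 73 days before June 1, 1962:
March 1962: 31 − 20 = 11 days remain.
Then April (30), May (31): 30 + 31 = 61 days.
June 1, 1962: 1 day.
Total: 11 + 61 + 1 = 73 days.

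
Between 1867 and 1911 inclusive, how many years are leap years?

10

Years divisible by 4 in [1867, 1911]: 1868, 1872, 1876, 1880, 1884, 1888, 1892, 1896, 1900, 1904, 1908.
Of these, 1900 is divisible by 100 but not 400, so not leap.
Leap years: 11 − 1 = 10.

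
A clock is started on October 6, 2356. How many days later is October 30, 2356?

Within October 2356: 30 − 6 = 24 days.

24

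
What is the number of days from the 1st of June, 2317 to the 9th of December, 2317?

June 2317: 30 − 1 = 29 days remain.
Then July (31), August (31), September (30), October (31), November (30): 31 + 31 + 30 + 31 + 30 = 153 days.
December 1–9, 2317: 9 days.
Total: 29 + 153 + 9 = 191 days.

191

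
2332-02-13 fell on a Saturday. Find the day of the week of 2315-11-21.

Sunday

Count forward from the earlier date (November 21, 2315) to the later (February 13, 2332):
From November 21, 2315 to November 21, 2331: 16 years, of which 4 contain a Feb 29 — 12×365 + 4×366 = 5844 days.
November 2331: 30 − 21 = 9 days remain.
Then December (31), January (31): 31 + 31 = 62 days.
February 1–13, 2332: 13 days (2332 is a leap year).
Residual: 84 days.
Total: 5928 days.
5928 mod 7 = 6, so 6 days before Saturday is Sunday.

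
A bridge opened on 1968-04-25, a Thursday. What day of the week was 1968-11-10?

Sunday

April 1968: 30 − 25 = 5 days remain.
Then May (31), June (30), July (31), August (31), September (30), October (31): 31 + 30 + 31 + 31 + 30 + 31 = 184 days.
November 1–10, 1968: 10 days.
Total: 5 + 184 + 10 = 199 days.
199 mod 7 = 3, so 3 days after Thursday is Sunday.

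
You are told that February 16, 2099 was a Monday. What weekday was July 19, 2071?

Sunday

Count forward from the earlier date (July 19, 2071) to the later (February 16, 2099):
From July 19, 2071 to July 19, 2098: 27 years, of which 7 contain a Feb 29 — 20×365 + 7×366 = 9862 days.
July 2098: 31 − 19 = 12 days remain.
Then August (31), September (30), October (31), November (30), December (31), January (31): 31 + 30 + 31 + 30 + 31 + 31 = 184 days.
February 1–16, 2099: 16 days (2099 is not a leap year).
Residual: 212 days.
Total: 10074 days.
10074 mod 7 = 1, so 1 day before Monday is Sunday.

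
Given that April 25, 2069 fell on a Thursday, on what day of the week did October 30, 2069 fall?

Wednesday

April 2069: 30 − 25 = 5 days remain.
Then May (31), June (30), July (31), August (31), September (30): 31 + 30 + 31 + 31 + 30 = 153 days.
October 1–30, 2069: 30 days.
Total: 5 + 153 + 30 = 188 days.
188 mod 7 = 6, so 6 days after Thursday is Wednesday.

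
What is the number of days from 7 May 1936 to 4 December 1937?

May 1936: 31 − 7 = 24 days remain.
Then 18 full months totalling 548 days.
December 1–4, 1937: 4 days.
Total: 24 + 548 + 4 = 576 days.

576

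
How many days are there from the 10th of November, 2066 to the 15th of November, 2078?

From November 10, 2066 to November 10, 2078: 12 years, of which 3 contain a Feb 29 — 9×365 + 3×366 = 4383 days.
Within November 2078: 15 − 10 = 5 days.
Total: 4388 days.

4388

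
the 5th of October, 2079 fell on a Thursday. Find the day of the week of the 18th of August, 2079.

Friday

Count forward from the earlier date (August 18, 2079) to the later (October 5, 2079):
August 2079: 31 − 18 = 13 days remain.
Then September (30): 30 days.
October 1–5, 2079: 5 days.
Total: 13 + 30 + 5 = 48 days.
48 mod 7 = 6, so 6 days before Thursday is Friday.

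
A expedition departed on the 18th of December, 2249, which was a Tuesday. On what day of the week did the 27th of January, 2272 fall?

Saturday

From December 18, 2249 to December 18, 2271: 22 years, of which 5 contain a Feb 29 — 17×365 + 5×366 = 8035 days.
December 2271: 31 − 18 = 13 days remain.
January 1–27, 2272: 27 days.
Residual: 40 days.
Total: 8075 days.
8075 mod 7 = 4, so 4 days after Tuesday is Saturday.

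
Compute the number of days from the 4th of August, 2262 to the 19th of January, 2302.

14412

From August 4, 2262 to August 4, 2301: 39 years, of which 9 contain a Feb 29 — 30×365 + 9×366 = 14244 days.
(2300 is not a leap year (divisible by 100 but not 400).)
August 2301: 31 − 4 = 27 days remain.
Then September (30), October (31), November (30), December (31): 30 + 31 + 30 + 31 = 122 days.
January 1–19, 2302: 19 days.
Residual: 168 days.
Total: 14412 days.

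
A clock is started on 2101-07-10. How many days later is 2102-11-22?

July 10, 2101 → July 10, 2102: 365 days.
July 2102: 31 − 10 = 21 days remain.
Then August (31), September (30), October (31): 31 + 30 + 31 = 92 days.
November 1–22, 2102: 22 days.
Residual: 135 days.
Total: 500 days.

500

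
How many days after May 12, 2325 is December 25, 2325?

May 2325: 31 − 12 = 19 days remain.
Then June (30), July (31), August (31), September (30), October (31), November (30): 30 + 31 + 31 + 30 + 31 + 30 = 183 days.
December 1–25, 2325: 25 days.
Total: 19 + 183 + 25 = 227 days.

227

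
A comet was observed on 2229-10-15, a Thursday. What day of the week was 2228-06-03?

Count forward from the earlier date (June 3, 2228) to the later (October 15, 2229):
June 2228: 30 − 3 = 27 days remain.
Then 15 full months totalling 457 days.
October 1–15, 2229: 15 days.
Total: 27 + 457 + 15 = 499 days.
499 mod 7 = 2, so 2 days before Thursday is Tuesday.

Tuesday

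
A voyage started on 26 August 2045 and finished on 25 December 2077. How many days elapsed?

Day-of-year of August 26, 2045: 238.
Day-of-year of December 25, 2077: 359.
2045 has 365 days, so 365 − 238 = 127 days remain in 2045.
Full years 2046–2076: 23 common + 8 leap = 23×365 + 8×366 = 11323 days.
Total: 127 + 11323 + 359 = 11809 days.

11809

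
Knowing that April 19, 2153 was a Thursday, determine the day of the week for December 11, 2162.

Saturday

Day-of-year of April 19, 2153: 109.
Day-of-year of December 11, 2162: 345.
2153 has 365 days, so 365 − 109 = 256 days remain in 2153.
Full years 2154–2161: 6 common + 2 leap = 6×365 + 2×366 = 2922 days.
Total: 256 + 2922 + 345 = 3523 days.
3523 mod 7 = 2, so 2 days after Thursday is Saturday.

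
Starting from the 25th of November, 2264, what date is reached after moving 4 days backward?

the 21st of November, 2264

Count 4 days before November 25, 2264:
Within November 2264: 25 − 21 = 4 days.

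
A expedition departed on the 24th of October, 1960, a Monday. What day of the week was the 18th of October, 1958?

Count forward from the earlier date (October 18, 1958) to the later (October 24, 1960):
October 1958: 31 − 18 = 13 days remain.
Then 23 full months totalling 700 days.
October 1–24, 1960: 24 days.
Total: 13 + 700 + 24 = 737 days.
737 mod 7 = 2, so 2 days before Monday is Saturday.

Saturday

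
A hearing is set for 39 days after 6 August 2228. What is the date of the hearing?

14 September 2228

Count 39 days after August 6, 2228:
August 2228: 31 − 6 = 25 days remain.
September 1–14, 2228: 14 days.
Total: 25 + 14 = 39 days.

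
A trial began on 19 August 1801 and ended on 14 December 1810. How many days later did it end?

Day-of-year of August 19, 1801: 231.
Day-of-year of December 14, 1810: 348.
1801 has 365 days, so 365 − 231 = 134 days remain in 1801.
Full years 1802–1809: 6 common + 2 leap = 6×365 + 2×366 = 2922 days.
Total: 134 + 2922 + 348 = 3404 days.

3404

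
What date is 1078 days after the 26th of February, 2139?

the 8th of February, 2142

Count 1078 days after February 26, 2139:
February 26, 2139 → February 26, 2140: 365 days.
February 26, 2140 → February 26, 2141: 366 days (2140 is a leap year).
February 2141: 28 − 26 = 2 days remain (2141 is not a leap year, so February has 28 days).
Then 11 full months totalling 337 days.
February 1–8, 2142: 8 days (2142 is not a leap year).
Residual: 347 days.
Total: 1078 days.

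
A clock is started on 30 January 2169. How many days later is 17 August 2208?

Day-of-year of January 30, 2169: 30.
Day-of-year of August 17, 2208: 230.
2169 has 365 days, so 365 − 30 = 335 days remain in 2169.
Full years 2170–2207: 30 common + 8 leap = 30×365 + 8×366 = 13878 days.
Total: 335 + 13878 + 230 = 14443 days.

14443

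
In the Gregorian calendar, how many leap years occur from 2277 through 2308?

Years divisible by 4 in [2277, 2308]: 2280, 2284, 2288, 2292, 2296, 2300, 2304, 2308.
Of these, 2300 is divisible by 100 but not 400, so not leap.
Leap years: 8 − 1 = 7.

7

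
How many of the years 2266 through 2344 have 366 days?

Years divisible by 4: 2268, 2272, …, 2344 — 20 in all.
Of these, 2300 is divisible by 100 but not 400, so not leap.
Leap years: 20 − 1 = 19.

19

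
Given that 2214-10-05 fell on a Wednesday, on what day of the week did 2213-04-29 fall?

Count forward from the earlier date (April 29, 2213) to the later (October 5, 2214):
April 29, 2213 → April 29, 2214: 365 days.
April 2214: 30 − 29 = 1 day remains.
Then May (31), June (30), July (31), August (31), September (30): 31 + 30 + 31 + 31 + 30 = 153 days.
October 1–5, 2214: 5 days.
Residual: 159 days.
Total: 524 days.
524 mod 7 = 6, so 6 days before Wednesday is Thursday.

Thursday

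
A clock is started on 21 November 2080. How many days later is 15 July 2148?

From November 21, 2080 to November 21, 2147: 67 years, of which 15 contain a Feb 29 — 52×365 + 15×366 = 24470 days.
(2100 is not a leap year (divisible by 100 but not 400).)
November 2147: 30 − 21 = 9 days remain.
Then December (31), January (31), February 2148 (29), March (31), April (30), May (31), June (30): 31 + 31 + 29 + 31 + 30 + 31 + 30 = 213 days.
July 1–15, 2148: 15 days.
Residual: 237 days.
Total: 24707 days.

24707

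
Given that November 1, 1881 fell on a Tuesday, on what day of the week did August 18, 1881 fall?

Count forward from the earlier date (August 18, 1881) to the later (November 1, 1881):
August 1881: 31 − 18 = 13 days remain.
Then September (30), October (31): 30 + 31 = 61 days.
November 1, 1881: 1 day.
Total: 13 + 61 + 1 = 75 days.
75 mod 7 = 5, so 5 days before Tuesday is Thursday.

Thursday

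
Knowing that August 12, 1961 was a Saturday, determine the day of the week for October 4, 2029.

Day-of-year of August 12, 1961: 224.
Day-of-year of October 4, 2029: 277.
1961 has 365 days, so 365 − 224 = 141 days remain in 1961.
Full years 1962–2028: 50 common + 17 leap = 50×365 + 17×366 = 24472 days.
Total: 141 + 24472 + 277 = 24890 days.
24890 mod 7 = 5, so 5 days after Saturday is Thursday.

Thursday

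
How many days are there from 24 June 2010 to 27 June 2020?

Day-of-year of June 24, 2010: 175.
Day-of-year of June 27, 2020: 179.
2010 has 365 days, so 365 − 175 = 190 days remain in 2010.
Full years 2011–2019: 7 common + 2 leap = 7×365 + 2×366 = 3287 days.
Total: 190 + 3287 + 179 = 3656 days.

3656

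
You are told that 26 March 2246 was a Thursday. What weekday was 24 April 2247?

March 26, 2246 → March 26, 2247: 365 days.
March 2247: 31 − 26 = 5 days remain.
April 1–24, 2247: 24 days.
Residual: 29 days.
Total: 394 days.
394 mod 7 = 2, so 2 days after Thursday is Saturday.

Saturday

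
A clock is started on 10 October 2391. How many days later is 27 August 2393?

687

October 2391: 31 − 10 = 21 days remain.
Then 21 full months totalling 639 days.
August 1–27, 2393: 27 days.
Total: 21 + 639 + 27 = 687 days.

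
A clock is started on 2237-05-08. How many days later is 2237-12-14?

220

May 2237: 31 − 8 = 23 days remain.
Then June (30), July (31), August (31), September (30), October (31), November (30): 30 + 31 + 31 + 30 + 31 + 30 = 183 days.
December 1–14, 2237: 14 days.
Total: 23 + 183 + 14 = 220 days.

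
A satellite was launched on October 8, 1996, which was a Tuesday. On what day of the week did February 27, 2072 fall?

Saturday

From October 8, 1996 to October 8, 2071: 75 years, of which 18 contain a Feb 29 — 57×365 + 18×366 = 27393 days.
(2000 is a leap year (divisible by 400).)
October 2071: 31 − 8 = 23 days remain.
Then November (30), December (31), January (31): 30 + 31 + 31 = 92 days.
February 1–27, 2072: 27 days (2072 is a leap year).
Residual: 142 days.
Total: 27535 days.
27535 mod 7 = 4, so 4 days after Tuesday is Saturday.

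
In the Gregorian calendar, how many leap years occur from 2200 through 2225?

6

Years divisible by 4 in [2200, 2225]: 2200, 2204, 2208, 2212, 2216, 2220, 2224.
Of these, 2200 is divisible by 100 but not 400, so not leap.
Leap years: 7 − 1 = 6.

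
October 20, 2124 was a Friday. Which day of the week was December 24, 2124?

Sunday

October 2124: 31 − 20 = 11 days remain.
Then November (30): 30 days.
December 1–24, 2124: 24 days.
Total: 11 + 30 + 24 = 65 days.
65 mod 7 = 2, so 2 days after Friday is Sunday.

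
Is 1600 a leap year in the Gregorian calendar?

1600 is a leap year (divisible by 400).

Yes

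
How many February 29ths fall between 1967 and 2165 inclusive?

49

Years divisible by 4: 1968, 1972, …, 2164 — 50 in all.
Of these, 2100 is divisible by 100 but not 400, so not leap.
2000 is divisible by 400, so still leap.
Leap years: 50 − 1 = 49.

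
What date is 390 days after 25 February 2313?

22 March 2314

Count 390 days after February 25, 2313:
Day-of-year of February 25, 2313: 56.
Day-of-year of March 22, 2314: 81.
2313 has 365 days, so 365 − 56 = 309 days remain in 2313.
Total: 309 + 81 = 390 days.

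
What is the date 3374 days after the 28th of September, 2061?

the 24th of December, 2070

Count 3374 days after September 28, 2061:
From September 28, 2061 to September 28, 2070: 9 years, of which 2 contain a Feb 29 — 7×365 + 2×366 = 3287 days.
September 2070: 30 − 28 = 2 days remain.
Then October (31), November (30): 31 + 30 = 61 days.
December 1–24, 2070: 24 days.
Residual: 87 days.
Total: 3374 days.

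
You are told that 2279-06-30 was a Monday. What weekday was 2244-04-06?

Count forward from the earlier date (April 6, 2244) to the later (June 30, 2279):
Day-of-year of April 6, 2244: 97.
Day-of-year of June 30, 2279: 181.
2244 has 366 days, so 366 − 97 = 269 days remain in 2244.
Full years 2245–2278: 26 common + 8 leap = 26×365 + 8×366 = 12418 days.
Total: 269 + 12418 + 181 = 12868 days.
12868 mod 7 = 2, so 2 days before Monday is Saturday.

Saturday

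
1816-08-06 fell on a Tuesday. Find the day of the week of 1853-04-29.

Friday

From August 6, 1816 to August 6, 1852: 36 years, of which 9 contain a Feb 29 — 27×365 + 9×366 = 13149 days.
August 1852: 31 − 6 = 25 days remain.
Then September (30), October (31), November (30), December (31), January (31), February 1853 (28), March (31): 30 + 31 + 30 + 31 + 31 + 28 + 31 = 212 days.
April 1–29, 1853: 29 days.
Residual: 266 days.
Total: 13415 days.
13415 mod 7 = 3, so 3 days after Tuesday is Friday.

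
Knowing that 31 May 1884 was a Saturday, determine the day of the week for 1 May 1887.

May 31, 1884 → May 31, 1885: 365 days.
May 31, 1885 → May 31, 1886: 365 days.
May 1886: 31 − 31 = 0 days remain.
Then 11 full months totalling 334 days.
May 1, 1887: 1 day.
Residual: 335 days.
Total: 1065 days.
1065 mod 7 = 1, so 1 day after Saturday is Sunday.

Sunday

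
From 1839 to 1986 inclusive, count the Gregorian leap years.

36

Years divisible by 4: 1840, 1844, …, 1984 — 37 in all.
Of these, 1900 is divisible by 100 but not 400, so not leap.
Leap years: 37 − 1 = 36.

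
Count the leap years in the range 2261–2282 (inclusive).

5

Years divisible by 4 in [2261, 2282]: 2264, 2268, 2272, 2276, 2280.
No century exceptions apply. Count: 5.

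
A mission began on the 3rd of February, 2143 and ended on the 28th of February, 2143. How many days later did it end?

25

Within February 2143: 28 − 3 = 25 days.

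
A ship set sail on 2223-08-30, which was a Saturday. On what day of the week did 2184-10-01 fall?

Count forward from the earlier date (October 1, 2184) to the later (August 30, 2223):
From October 1, 2184 to October 1, 2222: 38 years, of which 8 contain a Feb 29 — 30×365 + 8×366 = 13878 days.
(2200 is not a leap year (divisible by 100 but not 400).)
October 2222: 31 − 1 = 30 days remain.
Then 9 full months totalling 273 days.
August 1–30, 2223: 30 days.
Residual: 333 days.
Total: 14211 days.
14211 mod 7 = 1, so 1 day before Saturday is Friday.

Friday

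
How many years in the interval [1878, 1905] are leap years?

6

Years divisible by 4 in [1878, 1905]: 1880, 1884, 1888, 1892, 1896, 1900, 1904.
Of these, 1900 is divisible by 100 but not 400, so not leap.
Leap years: 7 − 1 = 6.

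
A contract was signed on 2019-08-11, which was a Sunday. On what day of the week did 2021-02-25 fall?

Thursday

August 11, 2019 → August 11, 2020: 366 days (2020 is a leap year).
August 2020: 31 − 11 = 20 days remain.
Then September (30), October (31), November (30), December (31), January (31): 30 + 31 + 30 + 31 + 31 = 153 days.
February 1–25, 2021: 25 days (2021 is not a leap year).
Residual: 198 days.
Total: 564 days.
564 mod 7 = 4, so 4 days after Sunday is Thursday.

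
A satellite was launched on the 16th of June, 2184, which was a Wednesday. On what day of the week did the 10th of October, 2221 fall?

Wednesday

Day-of-year of June 16, 2184: 168.
Day-of-year of October 10, 2221: 283.
2184 has 366 days, so 366 − 168 = 198 days remain in 2184.
Full years 2185–2220: 28 common + 8 leap = 28×365 + 8×366 = 13148 days.
Total: 198 + 13148 + 283 = 13629 days.
13629 is a multiple of 7, so the 10th of October, 2221 falls on the same weekday: Wednesday.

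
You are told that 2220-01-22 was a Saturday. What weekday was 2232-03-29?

Thursday

From January 22, 2220 to January 22, 2232: 12 years, of which 3 contain a Feb 29 — 9×365 + 3×366 = 4383 days.
January 2232: 31 − 22 = 9 days remain.
Then February 2232 (29): 29 days.
March 1–29, 2232: 29 days.
Residual: 67 days.
Total: 4450 days.
4450 mod 7 = 5, so 5 days after Saturday is Thursday.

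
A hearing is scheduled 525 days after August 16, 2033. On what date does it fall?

January 23, 2035

Count 525 days after August 16, 2033:
Day-of-year of August 16, 2033: 228.
Day-of-year of January 23, 2035: 23.
2033 has 365 days, so 365 − 228 = 137 days remain in 2033.
Full years: 2034: 365. Sum = 365.
Total: 137 + 365 + 23 = 525 days.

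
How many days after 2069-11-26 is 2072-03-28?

November 26, 2069 → November 26, 2070: 365 days.
November 26, 2070 → November 26, 2071: 365 days.
November 2071: 30 − 26 = 4 days remain.
Then December (31), January (31), February 2072 (29): 31 + 31 + 29 = 91 days.
March 1–28, 2072: 28 days.
Residual: 123 days.
Total: 853 days.

853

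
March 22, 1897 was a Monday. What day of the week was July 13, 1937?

From March 22, 1897 to March 22, 1937: 40 years, of which 9 contain a Feb 29 — 31×365 + 9×366 = 14609 days.
(1900 is not a leap year (divisible by 100 but not 400).)
March 1937: 31 − 22 = 9 days remain.
Then April (30), May (31), June (30): 30 + 31 + 30 = 91 days.
July 1–13, 1937: 13 days.
Residual: 113 days.
Total: 14722 days.
14722 mod 7 = 1, so 1 day after Monday is Tuesday.

Tuesday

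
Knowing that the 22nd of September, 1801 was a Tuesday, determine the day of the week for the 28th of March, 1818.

Saturday

From September 22, 1801 to September 22, 1817: 16 years, of which 4 contain a Feb 29 — 12×365 + 4×366 = 5844 days.
September 1817: 30 − 22 = 8 days remain.
Then October (31), November (30), December (31), January (31), February 1818 (28): 31 + 30 + 31 + 31 + 28 = 151 days.
March 1–28, 1818: 28 days.
Residual: 187 days.
Total: 6031 days.
6031 mod 7 = 4, so 4 days after Tuesday is Saturday.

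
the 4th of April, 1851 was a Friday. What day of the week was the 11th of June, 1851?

April 1851: 30 − 4 = 26 days remain.
Then May (31): 31 days.
June 1–11, 1851: 11 days.
Total: 26 + 31 + 11 = 68 days.
68 mod 7 = 5, so 5 days after Friday is Wednesday.

Wednesday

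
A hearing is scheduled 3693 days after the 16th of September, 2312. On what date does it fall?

the 27th of October, 2322

Count 3693 days after September 16, 2312:
From September 16, 2312 to September 16, 2322: 10 years, of which 2 contain a Feb 29 — 8×365 + 2×366 = 3652 days.
September 2322: 30 − 16 = 14 days remain.
October 1–27, 2322: 27 days.
Residual: 41 days.
Total: 3693 days.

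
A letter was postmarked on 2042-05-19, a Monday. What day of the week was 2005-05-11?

Count forward from the earlier date (May 11, 2005) to the later (May 19, 2042):
Day-of-year of May 11, 2005: 131.
Day-of-year of May 19, 2042: 139.
2005 has 365 days, so 365 − 131 = 234 days remain in 2005.
Full years 2006–2041: 27 common + 9 leap = 27×365 + 9×366 = 13149 days.
Total: 234 + 13149 + 139 = 13522 days.
13522 mod 7 = 5, so 5 days before Monday is Wednesday.

Wednesday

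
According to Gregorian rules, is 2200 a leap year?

No

2200 is not a leap year (divisible by 100 but not 400).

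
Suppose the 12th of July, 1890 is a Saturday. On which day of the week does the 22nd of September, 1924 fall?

Day-of-year of July 12, 1890: 193.
Day-of-year of September 22, 1924: 266.
1890 has 365 days, so 365 − 193 = 172 days remain in 1890.
Full years 1891–1923: 26 common + 7 leap = 26×365 + 7×366 = 12052 days.
Total: 172 + 12052 + 266 = 12490 days.
12490 mod 7 = 2, so 2 days after Saturday is Monday.

Monday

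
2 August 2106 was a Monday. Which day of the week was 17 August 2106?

Within August 2106: 17 − 2 = 15 days.
15 mod 7 = 1, so 1 day after Monday is Tuesday.

Tuesday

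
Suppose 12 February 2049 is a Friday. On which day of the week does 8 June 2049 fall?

Tuesday

February 2049: 28 − 12 = 16 days remain (2049 is not a leap year, so February has 28 days).
Then March (31), April (30), May (31): 31 + 30 + 31 = 92 days.
June 1–8, 2049: 8 days.
Total: 16 + 92 + 8 = 116 days.
116 mod 7 = 4, so 4 days after Friday is Tuesday.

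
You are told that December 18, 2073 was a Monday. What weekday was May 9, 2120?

Day-of-year of December 18, 2073: 352.
Day-of-year of May 9, 2120: 130.
2073 has 365 days, so 365 − 352 = 13 days remain in 2073.
Full years 2074–2119: 36 common + 10 leap = 36×365 + 10×366 = 16800 days.
Total: 13 + 16800 + 130 = 16943 days.
16943 mod 7 = 3, so 3 days after Monday is Thursday.

Thursday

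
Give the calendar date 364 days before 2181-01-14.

2180-01-16

Count 364 days before January 14, 2181:
January 2180: 31 − 16 = 15 days remain.
Then 11 full months totalling 335 days.
January 1–14, 2181: 14 days.
Total: 15 + 335 + 14 = 364 days.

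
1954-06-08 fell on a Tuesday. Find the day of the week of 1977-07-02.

Saturday

From June 8, 1954 to June 8, 1977: 23 years, of which 6 contain a Feb 29 — 17×365 + 6×366 = 8401 days.
June 1977: 30 − 8 = 22 days remain.
July 1–2, 1977: 2 days.
Residual: 24 days.
Total: 8425 days.
8425 mod 7 = 4, so 4 days after Tuesday is Saturday.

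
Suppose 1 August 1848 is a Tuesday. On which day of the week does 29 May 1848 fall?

Count forward from the earlier date (May 29, 1848) to the later (August 1, 1848):
May 1848: 31 − 29 = 2 days remain.
Then June (30), July (31): 30 + 31 = 61 days.
August 1, 1848: 1 day.
Total: 2 + 61 + 1 = 64 days.
64 mod 7 = 1, so 1 day before Tuesday is Monday.

Monday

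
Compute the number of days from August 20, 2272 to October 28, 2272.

69

August 2272: 31 − 20 = 11 days remain.
Then September (30): 30 days.
October 1–28, 2272: 28 days.
Total: 11 + 30 + 28 = 69 days.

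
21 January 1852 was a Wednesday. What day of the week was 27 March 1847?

Saturday

Count forward from the earlier date (March 27, 1847) to the later (January 21, 1852):
March 27, 1847 → March 27, 1848: 366 days (1848 is a leap year).
March 27, 1848 → March 27, 1849: 365 days.
March 27, 1849 → March 27, 1850: 365 days.
March 27, 1850 → March 27, 1851: 365 days.
March 1851: 31 − 27 = 4 days remain.
Then 9 full months totalling 275 days.
January 1–21, 1852: 21 days.
Residual: 300 days.
Total: 1761 days.
1761 mod 7 = 4, so 4 days before Wednesday is Saturday.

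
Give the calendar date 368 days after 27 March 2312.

30 March 2313

Count 368 days after March 27, 2312:
March 2312: 31 − 27 = 4 days remain.
Then 11 full months totalling 334 days.
March 1–30, 2313: 30 days.
Total: 4 + 334 + 30 = 368 days.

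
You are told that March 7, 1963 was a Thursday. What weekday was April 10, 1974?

Wednesday

Day-of-year of March 7, 1963: 66.
Day-of-year of April 10, 1974: 100.
1963 has 365 days, so 365 − 66 = 299 days remain in 1963.
Full years 1964–1973: 7 common + 3 leap = 7×365 + 3×366 = 3653 days.
Total: 299 + 3653 + 100 = 4052 days.
4052 mod 7 = 6, so 6 days after Thursday is Wednesday.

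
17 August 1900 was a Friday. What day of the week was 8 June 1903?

Monday

Day-of-year of August 17, 1900: 229.
Day-of-year of June 8, 1903: 159.
1900 has 365 days, so 365 − 229 = 136 days remain in 1900.
Full years: 1901: 365; 1902: 365. Sum = 730.
Total: 136 + 730 + 159 = 1025 days.
1025 mod 7 = 3, so 3 days after Friday is Monday.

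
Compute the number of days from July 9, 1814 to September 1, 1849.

From July 9, 1814 to July 9, 1849: 35 years, of which 9 contain a Feb 29 — 26×365 + 9×366 = 12784 days.
July 1849: 31 − 9 = 22 days remain.
Then August (31): 31 days.
September 1, 1849: 1 day.
Residual: 54 days.
Total: 12838 days.

12838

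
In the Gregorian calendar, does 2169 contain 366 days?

2169 is not a leap year.

No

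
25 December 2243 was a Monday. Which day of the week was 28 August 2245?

Thursday

December 2243: 31 − 25 = 6 days remain.
Then 19 full months totalling 578 days.
August 1–28, 2245: 28 days.
Total: 6 + 578 + 28 = 612 days.
612 mod 7 = 3, so 3 days after Monday is Thursday.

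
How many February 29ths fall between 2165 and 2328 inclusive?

39

Years divisible by 4: 2168, 2172, …, 2328 — 41 in all.
Of these, 2200, 2300 are divisible by 100 but not 400, so not leap.
Leap years: 41 − 2 = 39.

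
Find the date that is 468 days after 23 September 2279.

3 January 2281

Count 468 days after September 23, 2279:
September 2279: 30 − 23 = 7 days remain.
Then 15 full months totalling 458 days.
January 1–3, 2281: 3 days.
Total: 7 + 458 + 3 = 468 days.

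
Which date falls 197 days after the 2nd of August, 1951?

the 15th of February, 1952

Count 197 days after August 2, 1951:
Day-of-year of August 2, 1951: 214.
Day-of-year of February 15, 1952: 46.
1951 has 365 days, so 365 − 214 = 151 days remain in 1951.
Total: 151 + 46 = 197 days.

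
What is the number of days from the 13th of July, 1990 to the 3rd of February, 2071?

29425

Day-of-year of July 13, 1990: 194.
Day-of-year of February 3, 2071: 34.
1990 has 365 days, so 365 − 194 = 171 days remain in 1990.
Full years 1991–2070: 60 common + 20 leap = 60×365 + 20×366 = 29220 days.
Total: 171 + 29220 + 34 = 29425 days.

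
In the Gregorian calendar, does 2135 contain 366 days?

No

2135 is not a leap year.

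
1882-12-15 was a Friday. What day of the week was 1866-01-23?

Tuesday

Count forward from the earlier date (January 23, 1866) to the later (December 15, 1882):
Day-of-year of January 23, 1866: 23.
Day-of-year of December 15, 1882: 349.
1866 has 365 days, so 365 − 23 = 342 days remain in 1866.
Full years 1867–1881: 11 common + 4 leap = 11×365 + 4×366 = 5479 days.
Total: 342 + 5479 + 349 = 6170 days.
6170 mod 7 = 3, so 3 days before Friday is Tuesday.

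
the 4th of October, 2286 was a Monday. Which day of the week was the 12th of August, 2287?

October 2286: 31 − 4 = 27 days remain.
Then 9 full months totalling 273 days.
August 1–12, 2287: 12 days.
Residual: 312 days.
Total: 312 days.
312 mod 7 = 4, so 4 days after Monday is Friday.

Friday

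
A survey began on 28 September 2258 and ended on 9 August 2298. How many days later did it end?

14560

From September 28, 2258 to September 28, 2297: 39 years, of which 10 contain a Feb 29 — 29×365 + 10×366 = 14245 days.
September 2297: 30 − 28 = 2 days remain.
Then 10 full months totalling 304 days.
August 1–9, 2298: 9 days.
Residual: 315 days.
Total: 14560 days.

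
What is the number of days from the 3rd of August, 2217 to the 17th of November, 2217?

August 2217: 31 − 3 = 28 days remain.
Then September (30), October (31): 30 + 31 = 61 days.
November 1–17, 2217: 17 days.
Total: 28 + 61 + 17 = 106 days.

106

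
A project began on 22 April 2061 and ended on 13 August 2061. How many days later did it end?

April 2061: 30 − 22 = 8 days remain.
Then May (31), June (30), July (31): 31 + 30 + 31 = 92 days.
August 1–13, 2061: 13 days.
Total: 8 + 92 + 13 = 113 days.

113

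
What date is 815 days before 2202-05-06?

2200-02-10

Count 815 days before May 6, 2202:
February 10, 2200 → February 10, 2201: 365 days (2200 is not a leap year (divisible by 100 but not 400)).
February 10, 2201 → February 10, 2202: 365 days.
February 2202: 28 − 10 = 18 days remain (2202 is not a leap year, so February has 28 days).
Then March (31), April (30): 31 + 30 = 61 days.
May 1–6, 2202: 6 days.
Residual: 85 days.
Total: 815 days.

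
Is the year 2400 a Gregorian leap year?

2400 is a leap year (divisible by 400).

Yes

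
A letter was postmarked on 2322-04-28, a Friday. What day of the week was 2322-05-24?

April 2322: 30 − 28 = 2 days remain.
May 1–24, 2322: 24 days.
Total: 2 + 24 = 26 days.
26 mod 7 = 5, so 5 days after Friday is Wednesday.

Wednesday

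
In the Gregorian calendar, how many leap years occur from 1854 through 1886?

8

Years divisible by 4 in [1854, 1886]: 1856, 1860, 1864, 1868, 1872, 1876, 1880, 1884.
No century exceptions apply. Count: 8.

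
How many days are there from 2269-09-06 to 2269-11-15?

70

September 2269: 30 − 6 = 24 days remain.
Then October (31): 31 days.
November 1–15, 2269: 15 days.
Total: 24 + 31 + 15 = 70 days.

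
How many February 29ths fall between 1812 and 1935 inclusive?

30

Years divisible by 4: 1812, 1816, …, 1932 — 31 in all.
Of these, 1900 is divisible by 100 but not 400, so not leap.
Leap years: 31 − 1 = 30.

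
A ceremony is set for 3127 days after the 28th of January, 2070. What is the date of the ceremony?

the 21st of August, 2078

Count 3127 days after January 28, 2070:
From January 28, 2070 to January 28, 2078: 8 years, of which 2 contain a Feb 29 — 6×365 + 2×366 = 2922 days.
January 2078: 31 − 28 = 3 days remain.
Then February 2078 (28), March (31), April (30), May (31), June (30), July (31): 28 + 31 + 30 + 31 + 30 + 31 = 181 days.
August 1–21, 2078: 21 days.
Residual: 205 days.
Total: 3127 days.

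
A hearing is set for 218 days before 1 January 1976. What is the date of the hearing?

28 May 1975

Count 218 days before January 1, 1976:
Day-of-year of May 28, 1975: 148.
Day-of-year of January 1, 1976: 1.
1975 has 365 days, so 365 − 148 = 217 days remain in 1975.
Total: 217 + 1 = 218 days.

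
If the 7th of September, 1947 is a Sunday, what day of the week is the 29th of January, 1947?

Wednesday

Count forward from the earlier date (January 29, 1947) to the later (September 7, 1947):
January 1947: 31 − 29 = 2 days remain.
Then February 1947 (28), March (31), April (30), May (31), June (30), July (31), August (31): 28 + 31 + 30 + 31 + 30 + 31 + 31 = 212 days.
September 1–7, 1947: 7 days.
Total: 2 + 212 + 7 = 221 days.
221 mod 7 = 4, so 4 days before Sunday is Wednesday.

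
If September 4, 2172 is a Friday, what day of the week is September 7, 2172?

Monday

Within September 2172: 7 − 4 = 3 days.
3 mod 7 = 3, so 3 days after Friday is Monday.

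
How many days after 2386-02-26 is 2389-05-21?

February 26, 2386 → February 26, 2387: 365 days.
February 26, 2387 → February 26, 2388: 365 days.
February 26, 2388 → February 26, 2389: 366 days (2388 is a leap year).
February 2389: 28 − 26 = 2 days remain (2389 is not a leap year, so February has 28 days).
Then March (31), April (30): 31 + 30 = 61 days.
May 1–21, 2389: 21 days.
Residual: 84 days.
Total: 1180 days.

1180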